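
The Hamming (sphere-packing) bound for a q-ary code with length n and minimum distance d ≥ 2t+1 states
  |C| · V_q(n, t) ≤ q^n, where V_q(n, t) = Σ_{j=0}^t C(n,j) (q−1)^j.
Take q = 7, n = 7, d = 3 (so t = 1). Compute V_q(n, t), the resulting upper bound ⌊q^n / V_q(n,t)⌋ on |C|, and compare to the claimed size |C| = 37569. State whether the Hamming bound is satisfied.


V_q(n, t) = 43, q^n = 823543, Hamming bound = 19152, |C| = 37569 > bound (violated).

Step 1: Compute V_q(n, t) = Σ_{j=0}^1 C(n, j) (q−1)^j.
  j = 0: C(7,0)·(6)^0 = 1·1 = 1.
  j = 1: C(7,1)·(6)^1 = 7·6 = 42.
  V_q(n, t) = 1 + 42 = 43.
Step 2: q^n = 7^7 = 823543.
Step 3: Hamming bound ⌊q^n / V_q(n,t)⌋ = ⌊823543/43⌋ = 19152.
Step 4: Compare |C| = 37569 to 19152: violated.
The claimed |C| lies above the Hamming bound, so no 7-ary code of length 7 with d ≥ 3 can have 37569 codewords.


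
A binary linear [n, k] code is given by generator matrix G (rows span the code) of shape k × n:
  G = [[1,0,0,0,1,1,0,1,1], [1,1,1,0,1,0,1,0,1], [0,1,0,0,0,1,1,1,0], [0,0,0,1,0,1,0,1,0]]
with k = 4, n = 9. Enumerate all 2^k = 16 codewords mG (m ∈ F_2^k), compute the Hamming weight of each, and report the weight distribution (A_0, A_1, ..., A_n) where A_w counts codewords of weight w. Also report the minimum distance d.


Weight distribution: A_0 = 1, A_1 = 1, A_3 = 2, A_4 = 4, A_5 = 4, A_6 = 2, A_8 = 1, A_9 = 1. Minimum distance d = 1.

Enumerate all 2^4 = 16 messages m ∈ F_2^4.
For each, compute codeword c = mG in F_2^9, then tally its weight.
  m = 0000 → c = 000000000, weight = 0.
  m = 1000 → c = 100011011, weight = 5.
  m = 0100 → c = 111010101, weight = 6.
  m = 1100 → c = 011001110, weight = 5.
  m = 0010 → c = 010001110, weight = 4.
  m = 1010 → c = 110010101, weight = 5.
  m = 0110 → c = 101011011, weight = 6.
  m = 1110 → c = 001000000, weight = 1.
  m = 0001 → c = 000101010, weight = 3.
  m = 1001 → c = 100110001, weight = 4.
  m = 0101 → c = 111111111, weight = 9.
  m = 1101 → c = 011100100, weight = 4.
  m = 0011 → c = 010100100, weight = 3.
  m = 1011 → c = 110111111, weight = 8.
  m = 0111 → c = 101110001, weight = 5.
  m = 1111 → c = 001101010, weight = 4.
Tally weights:
  weight 0: 1 codewords.
  weight 1: 1 codewords.
  weight 3: 2 codewords.
  weight 4: 4 codewords.
  weight 5: 4 codewords.
  weight 6: 2 codewords.
  weight 8: 1 codewords.
  weight 9: 1 codewords.
Minimum distance d = smallest w > 0 with A_w > 0 = 1.
Sanity: Σ A_w = 16 = 2^4 = 16 ✓.


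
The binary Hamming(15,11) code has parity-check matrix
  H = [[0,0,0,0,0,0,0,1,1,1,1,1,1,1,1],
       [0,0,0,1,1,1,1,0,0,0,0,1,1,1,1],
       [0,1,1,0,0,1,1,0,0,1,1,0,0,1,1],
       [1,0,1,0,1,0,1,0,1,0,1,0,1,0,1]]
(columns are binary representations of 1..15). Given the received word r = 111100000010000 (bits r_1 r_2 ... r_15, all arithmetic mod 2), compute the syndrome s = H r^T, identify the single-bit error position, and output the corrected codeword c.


s = (1, 1, 1, 1)^T, error position = 15, corrected codeword c = 111100000010001

Compute s = H r^T mod 2 one row at a time:
  s_1 = 0 + 0 + 0 + 1 + 0 + 0 + 0 + 0 = 1 ≡ 1 (mod 2).
  s_2 = 1 + 0 + 0 + 0 + 0 + 0 + 0 + 0 = 1 ≡ 1 (mod 2).
  s_3 = 1 + 1 + 0 + 0 + 0 + 1 + 0 + 0 = 3 ≡ 1 (mod 2).
  s_4 = 1 + 1 + 0 + 0 + 0 + 1 + 0 + 0 = 3 ≡ 1 (mod 2).
s = (1, 1, 1, 1)^T — this equals column 15 of H (binary 1111), so error is at position 15.
Correct: flip bit 15 of r = 111100000010000 to get c = 111100000010001.


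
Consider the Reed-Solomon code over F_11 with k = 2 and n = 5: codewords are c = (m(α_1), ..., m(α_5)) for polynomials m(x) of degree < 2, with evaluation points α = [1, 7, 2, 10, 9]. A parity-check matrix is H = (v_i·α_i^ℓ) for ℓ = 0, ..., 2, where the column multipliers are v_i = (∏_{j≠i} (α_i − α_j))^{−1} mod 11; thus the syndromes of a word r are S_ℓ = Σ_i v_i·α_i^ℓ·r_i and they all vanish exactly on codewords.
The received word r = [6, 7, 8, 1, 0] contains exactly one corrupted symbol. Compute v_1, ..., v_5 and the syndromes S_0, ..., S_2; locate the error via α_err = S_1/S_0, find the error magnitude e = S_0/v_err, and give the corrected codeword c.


S = (3, 8, 3), error at position 4, error magnitude e = 10, c = [6, 7, 8, 2, 0].

Step 1: column multipliers v_i = (∏_{j≠i}(α_i − α_j))^{−1} mod 11.
  i = 1 (α = 1): (1−7)(1−2)(1−10)(1−9) = (−6)·(−1)·(−9)·(−8) = 432 ≡ 3, so v_1 = 3^{−1} = 4 (mod 11).
  i = 2 (α = 7): (7−1)(7−2)(7−10)(7−9) = 6·5·(−3)·(−2) = 180 ≡ 4, so v_2 = 4^{−1} = 3 (mod 11).
  i = 3 (α = 2): (2−1)(2−7)(2−10)(2−9) = 1·(−5)·(−8)·(−7) = −280 ≡ 6, so v_3 = 6^{−1} = 2 (mod 11).
  i = 4 (α = 10): (10−1)(10−7)(10−2)(10−9) = 9·3·8·1 = 216 ≡ 7, so v_4 = 7^{−1} = 8 (mod 11).
  i = 5 (α = 9): (9−1)(9−7)(9−2)(9−10) = 8·2·7·(−1) = −112 ≡ 9, so v_5 = 9^{−1} = 5 (mod 11).
  v = [4, 3, 2, 8, 5].
Step 2: syndromes of r = [6, 7, 8, 1, 0] (all sums mod 11).
  S_0 = Σ v_i r_i = 4·6 + 3·7 + 2·8 + 8·1 + 5·0 = 69 ≡ 3.
  S_1 = Σ v_i α_i r_i = 4·1·6 + 3·7·7 + 2·2·8 + 8·10·1 + 5·9·0 = 283 ≡ 8.
  α_i^2 mod 11 = [1, 5, 4, 1, 4].
  S_2 = Σ v_i α_i^2 r_i = 4·1·6 + 3·5·7 + 2·4·8 + 8·1·1 + 5·4·0 = 201 ≡ 3.
  S = (3, 8, 3) ≠ 0, so r is not a codeword (an error is present).
Step 3: locate the error. For a single error e at position i, S_ℓ = v_i·e·α_i^ℓ, so α_err = S_1/S_0.
  S_0^{−1} = 3^{−1} = 4 (mod 11), so α_err = 8·4 = 32 ≡ 10 = α_4. Error position i = 4.
  Consistency check: S_2/S_1 = 3·7 = 21 ≡ 10 = α_err ✓ (single-error assumption holds).
Step 4: error magnitude e = S_0/v_4 = S_0·∏_{j≠4}(α_4 − α_j) = 3·7 = 21 ≡ 10 (mod 11).
Step 5: correct position 4: c_4 = r_4 − e = 1 − 10 ≡ 2 (mod 11). Hence c = [6, 7, 8, 2, 0].
  Check: interpolating c through the α_i gives m(x) = 4 + 2·x (degree < 2) with m(α_i) = c_i for every i, so c is indeed a codeword.


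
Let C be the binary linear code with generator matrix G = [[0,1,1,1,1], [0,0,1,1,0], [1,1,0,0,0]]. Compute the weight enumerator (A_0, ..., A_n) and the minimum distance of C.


Weight distribution: A_0 = 1, A_2 = 4, A_4 = 3. Minimum distance d = 2.

Enumerate all 2^3 = 8 messages m ∈ F_2^3.
For each, compute codeword c = mG in F_2^5, then tally its weight.
  m = 000 → c = 00000, weight = 0.
  m = 100 → c = 01111, weight = 4.
  m = 010 → c = 00110, weight = 2.
  m = 110 → c = 01001, weight = 2.
  m = 001 → c = 11000, weight = 2.
  m = 101 → c = 10111, weight = 4.
  m = 011 → c = 11110, weight = 4.
  m = 111 → c = 10001, weight = 2.
Tally weights:
  weight 0: 1 codewords.
  weight 2: 4 codewords.
  weight 4: 3 codewords.
Minimum distance d = smallest w > 0 with A_w > 0 = 2.
Sanity: Σ A_w = 8 = 2^3 = 8 ✓.


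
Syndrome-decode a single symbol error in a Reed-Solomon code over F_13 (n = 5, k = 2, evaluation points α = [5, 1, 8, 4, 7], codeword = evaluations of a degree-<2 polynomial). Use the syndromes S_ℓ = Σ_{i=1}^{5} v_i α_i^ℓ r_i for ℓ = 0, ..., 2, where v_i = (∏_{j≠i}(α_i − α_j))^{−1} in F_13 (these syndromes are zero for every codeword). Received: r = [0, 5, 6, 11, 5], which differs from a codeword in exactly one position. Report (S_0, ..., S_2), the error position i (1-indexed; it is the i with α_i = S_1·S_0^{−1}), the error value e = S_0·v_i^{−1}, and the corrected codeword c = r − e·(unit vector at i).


S = (9, 11, 12), error at position 5, error magnitude e = 1, c = [0, 5, 6, 11, 4].

Step 1: column multipliers v_i = (∏_{j≠i}(α_i − α_j))^{−1} mod 13.
  i = 1 (α = 5): (5−1)(5−8)(5−4)(5−7) = 4·(−3)·1·(−2) = 24 ≡ 11, so v_1 = 11^{−1} = 6 (mod 13).
  i = 2 (α = 1): (1−5)(1−8)(1−4)(1−7) = (−4)·(−7)·(−3)·(−6) = 504 ≡ 10, so v_2 = 10^{−1} = 4 (mod 13).
  i = 3 (α = 8): (8−5)(8−1)(8−4)(8−7) = 3·7·4·1 = 84 ≡ 6, so v_3 = 6^{−1} = 11 (mod 13).
  i = 4 (α = 4): (4−5)(4−1)(4−8)(4−7) = (−1)·3·(−4)·(−3) = −36 ≡ 3, so v_4 = 3^{−1} = 9 (mod 13).
  i = 5 (α = 7): (7−5)(7−1)(7−8)(7−4) = 2·6·(−1)·3 = −36 ≡ 3, so v_5 = 3^{−1} = 9 (mod 13).
  v = [6, 4, 11, 9, 9].
Step 2: syndromes of r = [0, 5, 6, 11, 5] (all sums mod 13).
  S_0 = Σ v_i r_i = 6·0 + 4·5 + 11·6 + 9·11 + 9·5 = 230 ≡ 9.
  S_1 = Σ v_i α_i r_i = 6·5·0 + 4·1·5 + 11·8·6 + 9·4·11 + 9·7·5 = 1259 ≡ 11.
  α_i^2 mod 13 = [12, 1, 12, 3, 10].
  S_2 = Σ v_i α_i^2 r_i = 6·12·0 + 4·1·5 + 11·12·6 + 9·3·11 + 9·10·5 = 1559 ≡ 12.
  S = (9, 11, 12) ≠ 0, so r is not a codeword (an error is present).
Step 3: locate the error. For a single error e at position i, S_ℓ = v_i·e·α_i^ℓ, so α_err = S_1/S_0.
  S_0^{−1} = 9^{−1} = 3 (mod 13), so α_err = 11·3 = 33 ≡ 7 = α_5. Error position i = 5.
  Consistency check: S_2/S_1 = 12·6 = 72 ≡ 7 = α_err ✓ (single-error assumption holds).
Step 4: error magnitude e = S_0/v_5 = S_0·∏_{j≠5}(α_5 − α_j) = 9·3 = 27 ≡ 1 (mod 13).
Step 5: correct position 5: c_5 = r_5 − e = 5 − 1 ≡ 4 (mod 13). Hence c = [0, 5, 6, 11, 4].
  Check: interpolating c through the α_i gives m(x) = 3 + 2·x (degree < 2) with m(α_i) = c_i for every i, so c is indeed a codeword.


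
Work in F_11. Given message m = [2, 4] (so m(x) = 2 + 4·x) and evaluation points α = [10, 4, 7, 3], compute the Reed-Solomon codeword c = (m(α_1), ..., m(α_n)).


c = [9, 7, 8, 3]

Message polynomial: m(x) = 2 + 4·x (mod 11).
For each evaluation point α_i, compute m(α_i) mod 11:
  α_1 = 10: Horner steps 4 → 9, so m(10) = 9.
  α_2 = 4: Horner steps 4 → 7, so m(4) = 7.
  α_3 = 7: Horner steps 4 → 8, so m(7) = 8.
  α_4 = 3: Horner steps 4 → 3, so m(3) = 3.
Codeword c = [9, 7, 8, 3] ∈ F_11^4.


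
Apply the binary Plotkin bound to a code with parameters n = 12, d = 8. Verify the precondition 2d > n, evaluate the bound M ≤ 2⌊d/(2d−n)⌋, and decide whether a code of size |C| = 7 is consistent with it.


Plotkin bound M ≤ 4; given |C| = 7 > bound (violated).

Check applicability: 2d = 16, n = 12.
2d − n = 4 > 0, so Plotkin applies.
Compute d/(2d−n) = 8/4 ≈ 2.0000.
⌊d/(2d−n)⌋ = 2.
Plotkin bound: M ≤ 2·2 = 4.
Given |C| = 7, check: VIOLATED.
This |C| is above the Plotkin bound, so no binary code with n = 12, d = 8 and 7 codewords exists.


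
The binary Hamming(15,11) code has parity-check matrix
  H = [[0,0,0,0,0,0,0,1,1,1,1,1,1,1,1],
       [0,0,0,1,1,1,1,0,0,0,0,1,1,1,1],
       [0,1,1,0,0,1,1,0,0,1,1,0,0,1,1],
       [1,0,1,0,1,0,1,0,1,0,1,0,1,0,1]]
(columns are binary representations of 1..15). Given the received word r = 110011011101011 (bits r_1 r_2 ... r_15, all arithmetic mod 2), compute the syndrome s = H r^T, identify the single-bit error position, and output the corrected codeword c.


s = (0, 1, 1, 0)^T, error position = 6, corrected codeword c = 110010011101011

Compute s = H r^T mod 2 one row at a time:
  s_1 = 1 + 1 + 1 + 0 + 1 + 0 + 1 + 1 = 6 ≡ 0 (mod 2).
  s_2 = 0 + 1 + 1 + 0 + 1 + 0 + 1 + 1 = 5 ≡ 1 (mod 2).
  s_3 = 1 + 0 + 1 + 0 + 1 + 0 + 1 + 1 = 5 ≡ 1 (mod 2).
  s_4 = 1 + 0 + 1 + 0 + 1 + 0 + 0 + 1 = 4 ≡ 0 (mod 2).
s = (0, 1, 1, 0)^T — this equals column 6 of H (binary 0110), so error is at position 6.
Correct: flip bit 6 of r = 110011011101011 to get c = 110010011101011.


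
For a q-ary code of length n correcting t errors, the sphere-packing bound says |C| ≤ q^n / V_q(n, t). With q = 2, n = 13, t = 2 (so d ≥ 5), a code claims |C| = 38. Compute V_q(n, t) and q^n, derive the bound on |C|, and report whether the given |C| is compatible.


V_q(n, t) = 92, q^n = 8192, Hamming bound = 89, |C| = 38 ≤ bound (satisfied).

Step 1: Compute V_q(n, t) = Σ_{j=0}^2 C(n, j) (q−1)^j.
  j = 0: C(13,0)·(1)^0 = 1·1 = 1.
  j = 1: C(13,1)·(1)^1 = 13·1 = 13.
  j = 2: C(13,2)·(1)^2 = 78·1 = 78.
  V_q(n, t) = 1 + 13 + 78 = 92.
Step 2: q^n = 2^13 = 8192.
Step 3: Hamming bound ⌊q^n / V_q(n,t)⌋ = ⌊8192/92⌋ = 89.
Step 4: Compare |C| = 38 to 89: satisfied.
The claimed |C| lies below the Hamming bound.


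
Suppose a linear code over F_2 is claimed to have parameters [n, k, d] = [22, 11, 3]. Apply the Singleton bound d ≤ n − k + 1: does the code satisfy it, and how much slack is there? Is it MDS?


Singleton RHS = n − k + 1 = 12, slack = 9, bound satisfied, not MDS.

Singleton bound: d ≤ n − k + 1.
Here n = 22, k = 11, so n − k + 1 = 12.
Given d = 3, check d ≤ 12: YES.
Slack = (n − k + 1) − d = 9.
The code is NOT MDS (slack = 9 > 0).
Description: the claimed parameters are [22, 11, 3]_2; such a code would be non-MDS.


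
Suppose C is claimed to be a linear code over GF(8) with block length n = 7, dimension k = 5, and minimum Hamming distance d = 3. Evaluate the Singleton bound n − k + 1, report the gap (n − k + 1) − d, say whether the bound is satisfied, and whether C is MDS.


Singleton RHS = n − k + 1 = 3, slack = 0, bound satisfied, MDS.

Singleton bound: d ≤ n − k + 1.
Here n = 7, k = 5, so n − k + 1 = 3.
Given d = 3, check d ≤ 3: YES.
Slack = (n − k + 1) − d = 0.
The code is MDS (slack = 0).
Description: the claimed parameters are [7, 5, 3]_8; such a code would be MDS (meets Singleton bound).


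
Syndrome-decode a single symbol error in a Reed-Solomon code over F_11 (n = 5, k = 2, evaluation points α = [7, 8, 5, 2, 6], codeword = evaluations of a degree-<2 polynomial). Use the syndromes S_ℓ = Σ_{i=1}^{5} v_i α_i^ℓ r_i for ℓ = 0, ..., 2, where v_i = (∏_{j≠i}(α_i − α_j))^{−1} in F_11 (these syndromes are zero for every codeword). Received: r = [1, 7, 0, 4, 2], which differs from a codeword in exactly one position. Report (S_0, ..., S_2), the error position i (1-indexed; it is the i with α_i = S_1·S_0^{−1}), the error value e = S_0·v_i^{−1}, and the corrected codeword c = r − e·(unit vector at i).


S = (5, 8, 4), error at position 5, error magnitude e = 7, c = [1, 7, 0, 4, 6].

Step 1: column multipliers v_i = (∏_{j≠i}(α_i − α_j))^{−1} mod 11.
  i = 1 (α = 7): (7−8)(7−5)(7−2)(7−6) = (−1)·2·5·1 = −10 ≡ 1, so v_1 = 1^{−1} = 1 (mod 11).
  i = 2 (α = 8): (8−7)(8−5)(8−2)(8−6) = 1·3·6·2 = 36 ≡ 3, so v_2 = 3^{−1} = 4 (mod 11).
  i = 3 (α = 5): (5−7)(5−8)(5−2)(5−6) = (−2)·(−3)·3·(−1) = −18 ≡ 4, so v_3 = 4^{−1} = 3 (mod 11).
  i = 4 (α = 2): (2−7)(2−8)(2−5)(2−6) = (−5)·(−6)·(−3)·(−4) = 360 ≡ 8, so v_4 = 8^{−1} = 7 (mod 11).
  i = 5 (α = 6): (6−7)(6−8)(6−5)(6−2) = (−1)·(−2)·1·4 = 8 ≡ 8, so v_5 = 8^{−1} = 7 (mod 11).
  v = [1, 4, 3, 7, 7].
Step 2: syndromes of r = [1, 7, 0, 4, 2] (all sums mod 11).
  S_0 = Σ v_i r_i = 1·1 + 4·7 + 3·0 + 7·4 + 7·2 = 71 ≡ 5.
  S_1 = Σ v_i α_i r_i = 1·7·1 + 4·8·7 + 3·5·0 + 7·2·4 + 7·6·2 = 371 ≡ 8.
  α_i^2 mod 11 = [5, 9, 3, 4, 3].
  S_2 = Σ v_i α_i^2 r_i = 1·5·1 + 4·9·7 + 3·3·0 + 7·4·4 + 7·3·2 = 411 ≡ 4.
  S = (5, 8, 4) ≠ 0, so r is not a codeword (an error is present).
Step 3: locate the error. For a single error e at position i, S_ℓ = v_i·e·α_i^ℓ, so α_err = S_1/S_0.
  S_0^{−1} = 5^{−1} = 9 (mod 11), so α_err = 8·9 = 72 ≡ 6 = α_5. Error position i = 5.
  Consistency check: S_2/S_1 = 4·7 = 28 ≡ 6 = α_err ✓ (single-error assumption holds).
Step 4: error magnitude e = S_0/v_5 = S_0·∏_{j≠5}(α_5 − α_j) = 5·8 = 40 ≡ 7 (mod 11).
Step 5: correct position 5: c_5 = r_5 − e = 2 − 7 ≡ 6 (mod 11). Hence c = [1, 7, 0, 4, 6].
  Check: interpolating c through the α_i gives m(x) = 3 + 6·x (degree < 2) with m(α_i) = c_i for every i, so c is indeed a codeword.


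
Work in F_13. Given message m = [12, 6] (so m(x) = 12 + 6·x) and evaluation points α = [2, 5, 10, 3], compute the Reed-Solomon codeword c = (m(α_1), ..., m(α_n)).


c = [11, 3, 7, 4]

Message polynomial: m(x) = 12 + 6·x (mod 13).
For each evaluation point α_i, compute m(α_i) mod 13:
  α_1 = 2: Horner steps 6 → 11, so m(2) = 11.
  α_2 = 5: Horner steps 6 → 3, so m(5) = 3.
  α_3 = 10: Horner steps 6 → 7, so m(10) = 7.
  α_4 = 3: Horner steps 6 → 4, so m(3) = 4.
Codeword c = [11, 3, 7, 4] ∈ F_13^4.


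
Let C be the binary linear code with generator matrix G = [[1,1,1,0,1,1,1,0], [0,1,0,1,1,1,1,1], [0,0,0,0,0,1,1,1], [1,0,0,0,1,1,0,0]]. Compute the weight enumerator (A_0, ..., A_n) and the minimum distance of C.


Weight distribution: A_0 = 1, A_3 = 4, A_4 = 5, A_5 = 4, A_6 = 2. Minimum distance d = 3.

Enumerate all 2^4 = 16 messages m ∈ F_2^4.
For each, compute codeword c = mG in F_2^8, then tally its weight.
  m = 0000 → c = 00000000, weight = 0.
  m = 1000 → c = 11101110, weight = 6.
  m = 0100 → c = 01011111, weight = 6.
  m = 1100 → c = 10110001, weight = 4.
  m = 0010 → c = 00000111, weight = 3.
  m = 1010 → c = 11101001, weight = 5.
  m = 0110 → c = 01011000, weight = 3.
  m = 1110 → c = 10110110, weight = 5.
  m = 0001 → c = 10001100, weight = 3.
  m = 1001 → c = 01100010, weight = 3.
  m = 0101 → c = 11010011, weight = 5.
  m = 1101 → c = 00111101, weight = 5.
  m = 0011 → c = 10001011, weight = 4.
  m = 1011 → c = 01100101, weight = 4.
  m = 0111 → c = 11010100, weight = 4.
  m = 1111 → c = 00111010, weight = 4.
Tally weights:
  weight 0: 1 codewords.
  weight 3: 4 codewords.
  weight 4: 5 codewords.
  weight 5: 4 codewords.
  weight 6: 2 codewords.
Minimum distance d = smallest w > 0 with A_w > 0 = 3.
Sanity: Σ A_w = 16 = 2^4 = 16 ✓.


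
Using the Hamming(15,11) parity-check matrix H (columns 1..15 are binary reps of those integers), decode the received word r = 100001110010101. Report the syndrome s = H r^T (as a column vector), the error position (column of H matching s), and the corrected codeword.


s = (0, 0, 0, 1)^T, error position = 1, corrected codeword c = 000001110010101

Compute s = H r^T mod 2 one row at a time:
  s_1 = 1 + 0 + 0 + 1 + 0 + 1 + 0 + 1 = 4 ≡ 0 (mod 2).
  s_2 = 0 + 0 + 1 + 1 + 0 + 1 + 0 + 1 = 4 ≡ 0 (mod 2).
  s_3 = 0 + 0 + 1 + 1 + 0 + 1 + 0 + 1 = 4 ≡ 0 (mod 2).
  s_4 = 1 + 0 + 0 + 1 + 0 + 1 + 1 + 1 = 5 ≡ 1 (mod 2).
s = (0, 0, 0, 1)^T — this equals column 1 of H (binary 0001), so error is at position 1.
Correct: flip bit 1 of r = 100001110010101 to get c = 000001110010101.


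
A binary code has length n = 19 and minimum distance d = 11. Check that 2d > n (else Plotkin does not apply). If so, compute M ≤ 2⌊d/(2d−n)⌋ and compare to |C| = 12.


Plotkin bound M ≤ 6; given |C| = 12 > bound (violated).

Check applicability: 2d = 22, n = 19.
2d − n = 3 > 0, so Plotkin applies.
Compute d/(2d−n) = 11/3 ≈ 3.6667.
⌊d/(2d−n)⌋ = 3.
Plotkin bound: M ≤ 2·3 = 6.
Given |C| = 12, check: VIOLATED.
This |C| is above the Plotkin bound, so no binary code with n = 19, d = 11 and 12 codewords exists.


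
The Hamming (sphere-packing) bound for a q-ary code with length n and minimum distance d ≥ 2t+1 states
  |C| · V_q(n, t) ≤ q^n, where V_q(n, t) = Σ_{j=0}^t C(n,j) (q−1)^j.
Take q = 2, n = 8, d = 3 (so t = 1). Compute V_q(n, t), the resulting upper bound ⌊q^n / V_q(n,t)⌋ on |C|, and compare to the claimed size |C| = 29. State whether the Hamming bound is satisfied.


V_q(n, t) = 9, q^n = 256, Hamming bound = 28, |C| = 29 > bound (violated).

Step 1: Compute V_q(n, t) = Σ_{j=0}^1 C(n, j) (q−1)^j.
  j = 0: C(8,0)·(1)^0 = 1·1 = 1.
  j = 1: C(8,1)·(1)^1 = 8·1 = 8.
  V_q(n, t) = 1 + 8 = 9.
Step 2: q^n = 2^8 = 256.
Step 3: Hamming bound ⌊q^n / V_q(n,t)⌋ = ⌊256/9⌋ = 28.
Step 4: Compare |C| = 29 to 28: violated.
The claimed |C| lies above the Hamming bound, so no 2-ary code of length 8 with d ≥ 3 can have 29 codewords.


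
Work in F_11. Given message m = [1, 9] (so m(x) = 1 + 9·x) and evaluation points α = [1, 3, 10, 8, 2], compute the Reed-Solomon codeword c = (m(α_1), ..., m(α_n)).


c = [10, 6, 3, 7, 8]

Message polynomial: m(x) = 1 + 9·x (mod 11).
For each evaluation point α_i, compute m(α_i) mod 11:
  α_1 = 1: Horner steps 9 → 10, so m(1) = 10.
  α_2 = 3: Horner steps 9 → 6, so m(3) = 6.
  α_3 = 10: Horner steps 9 → 3, so m(10) = 3.
  α_4 = 8: Horner steps 9 → 7, so m(8) = 7.
  α_5 = 2: Horner steps 9 → 8, so m(2) = 8.
Codeword c = [10, 6, 3, 7, 8] ∈ F_11^5.


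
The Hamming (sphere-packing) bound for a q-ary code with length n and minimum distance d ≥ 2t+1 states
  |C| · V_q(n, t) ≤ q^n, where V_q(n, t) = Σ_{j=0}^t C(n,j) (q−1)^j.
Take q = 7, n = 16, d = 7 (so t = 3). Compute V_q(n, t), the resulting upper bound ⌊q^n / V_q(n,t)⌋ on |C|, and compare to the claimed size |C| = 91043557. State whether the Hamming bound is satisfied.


V_q(n, t) = 125377, q^n = 33232930569601, Hamming bound = 265064011, |C| = 91043557 ≤ bound (satisfied).

Step 1: Compute V_q(n, t) = Σ_{j=0}^3 C(n, j) (q−1)^j.
  j = 0: C(16,0)·(6)^0 = 1·1 = 1.
  j = 1: C(16,1)·(6)^1 = 16·6 = 96.
  j = 2: C(16,2)·(6)^2 = 120·36 = 4320.
  j = 3: C(16,3)·(6)^3 = 560·216 = 120960.
  V_q(n, t) = 1 + 96 + 4320 + 120960 = 125377.
Step 2: q^n = 7^16 = 33232930569601.
Step 3: Hamming bound ⌊q^n / V_q(n,t)⌋ = ⌊33232930569601/125377⌋ = 265064011.
Step 4: Compare |C| = 91043557 to 265064011: satisfied.
The claimed |C| lies below the Hamming bound.


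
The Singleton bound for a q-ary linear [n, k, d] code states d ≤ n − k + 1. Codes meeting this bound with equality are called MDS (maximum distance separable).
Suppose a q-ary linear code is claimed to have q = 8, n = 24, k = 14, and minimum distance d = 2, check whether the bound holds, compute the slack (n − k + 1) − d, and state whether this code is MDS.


Singleton RHS = n − k + 1 = 11, slack = 9, bound satisfied, not MDS.

Singleton bound: d ≤ n − k + 1.
Here n = 24, k = 14, so n − k + 1 = 11.
Given d = 2, check d ≤ 11: YES.
Slack = (n − k + 1) − d = 9.
The code is NOT MDS (slack = 9 > 0).
Description: the claimed parameters are [24, 14, 2]_8; such a code would be non-MDS.


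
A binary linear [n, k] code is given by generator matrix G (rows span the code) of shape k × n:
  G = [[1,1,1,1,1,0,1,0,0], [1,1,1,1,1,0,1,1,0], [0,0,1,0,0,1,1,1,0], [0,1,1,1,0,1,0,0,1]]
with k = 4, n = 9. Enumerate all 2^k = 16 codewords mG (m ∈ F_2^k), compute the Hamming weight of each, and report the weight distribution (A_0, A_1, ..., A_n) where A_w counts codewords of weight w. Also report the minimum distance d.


Weight distribution: A_0 = 1, A_1 = 1, A_3 = 1, A_4 = 3, A_5 = 5, A_6 = 4, A_7 = 1. Minimum distance d = 1.

Enumerate all 2^4 = 16 messages m ∈ F_2^4.
For each, compute codeword c = mG in F_2^9, then tally its weight.
  m = 0000 → c = 000000000, weight = 0.
  m = 1000 → c = 111110100, weight = 6.
  m = 0100 → c = 111110110, weight = 7.
  m = 1100 → c = 000000010, weight = 1.
  m = 0010 → c = 001001110, weight = 4.
  m = 1010 → c = 110111010, weight = 6.
  m = 0110 → c = 110111000, weight = 5.
  m = 1110 → c = 001001100, weight = 3.
  m = 0001 → c = 011101001, weight = 5.
  m = 1001 → c = 100011101, weight = 5.
  m = 0101 → c = 100011111, weight = 6.
  m = 1101 → c = 011101011, weight = 6.
  m = 0011 → c = 010100111, weight = 5.
  m = 1011 → c = 101010011, weight = 5.
  m = 0111 → c = 101010001, weight = 4.
  m = 1111 → c = 010100101, weight = 4.
Tally weights:
  weight 0: 1 codewords.
  weight 1: 1 codewords.
  weight 3: 1 codewords.
  weight 4: 3 codewords.
  weight 5: 5 codewords.
  weight 6: 4 codewords.
  weight 7: 1 codewords.
Minimum distance d = smallest w > 0 with A_w > 0 = 1.
Sanity: Σ A_w = 16 = 2^4 = 16 ✓.


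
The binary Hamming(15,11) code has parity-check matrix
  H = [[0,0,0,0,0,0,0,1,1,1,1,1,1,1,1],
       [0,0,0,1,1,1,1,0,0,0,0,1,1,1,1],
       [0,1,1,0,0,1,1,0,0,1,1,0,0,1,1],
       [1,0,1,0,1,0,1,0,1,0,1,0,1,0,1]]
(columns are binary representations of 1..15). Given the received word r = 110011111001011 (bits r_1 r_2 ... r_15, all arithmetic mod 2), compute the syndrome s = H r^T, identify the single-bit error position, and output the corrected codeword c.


s = (1, 0, 1, 1)^T, error position = 11, corrected codeword c = 110011111011011

Compute s = H r^T mod 2 one row at a time:
  s_1 = 1 + 1 + 0 + 0 + 1 + 0 + 1 + 1 = 5 ≡ 1 (mod 2).
  s_2 = 0 + 1 + 1 + 1 + 1 + 0 + 1 + 1 = 6 ≡ 0 (mod 2).
  s_3 = 1 + 0 + 1 + 1 + 0 + 0 + 1 + 1 = 5 ≡ 1 (mod 2).
  s_4 = 1 + 0 + 1 + 1 + 1 + 0 + 0 + 1 = 5 ≡ 1 (mod 2).
s = (1, 0, 1, 1)^T — this equals column 11 of H (binary 1011), so error is at position 11.
Correct: flip bit 11 of r = 110011111001011 to get c = 110011111011011.


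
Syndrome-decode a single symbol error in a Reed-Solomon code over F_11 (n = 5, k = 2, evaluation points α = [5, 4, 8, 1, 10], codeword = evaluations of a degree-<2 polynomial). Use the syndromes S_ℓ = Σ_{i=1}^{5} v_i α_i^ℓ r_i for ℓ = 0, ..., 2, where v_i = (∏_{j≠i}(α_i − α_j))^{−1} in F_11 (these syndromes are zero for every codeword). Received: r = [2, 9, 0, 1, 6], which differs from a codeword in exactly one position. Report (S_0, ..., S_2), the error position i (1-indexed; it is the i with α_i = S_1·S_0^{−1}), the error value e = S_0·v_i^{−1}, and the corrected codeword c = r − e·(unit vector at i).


S = (2, 8, 10), error at position 2, error magnitude e = 10, c = [2, 10, 0, 1, 6].

Step 1: column multipliers v_i = (∏_{j≠i}(α_i − α_j))^{−1} mod 11.
  i = 1 (α = 5): (5−4)(5−8)(5−1)(5−10) = 1·(−3)·4·(−5) = 60 ≡ 5, so v_1 = 5^{−1} = 9 (mod 11).
  i = 2 (α = 4): (4−5)(4−8)(4−1)(4−10) = (−1)·(−4)·3·(−6) = −72 ≡ 5, so v_2 = 5^{−1} = 9 (mod 11).
  i = 3 (α = 8): (8−5)(8−4)(8−1)(8−10) = 3·4·7·(−2) = −168 ≡ 8, so v_3 = 8^{−1} = 7 (mod 11).
  i = 4 (α = 1): (1−5)(1−4)(1−8)(1−10) = (−4)·(−3)·(−7)·(−9) = 756 ≡ 8, so v_4 = 8^{−1} = 7 (mod 11).
  i = 5 (α = 10): (10−5)(10−4)(10−8)(10−1) = 5·6·2·9 = 540 ≡ 1, so v_5 = 1^{−1} = 1 (mod 11).
  v = [9, 9, 7, 7, 1].
Step 2: syndromes of r = [2, 9, 0, 1, 6] (all sums mod 11).
  S_0 = Σ v_i r_i = 9·2 + 9·9 + 7·0 + 7·1 + 1·6 = 112 ≡ 2.
  S_1 = Σ v_i α_i r_i = 9·5·2 + 9·4·9 + 7·8·0 + 7·1·1 + 1·10·6 = 481 ≡ 8.
  α_i^2 mod 11 = [3, 5, 9, 1, 1].
  S_2 = Σ v_i α_i^2 r_i = 9·3·2 + 9·5·9 + 7·9·0 + 7·1·1 + 1·1·6 = 472 ≡ 10.
  S = (2, 8, 10) ≠ 0, so r is not a codeword (an error is present).
Step 3: locate the error. For a single error e at position i, S_ℓ = v_i·e·α_i^ℓ, so α_err = S_1/S_0.
  S_0^{−1} = 2^{−1} = 6 (mod 11), so α_err = 8·6 = 48 ≡ 4 = α_2. Error position i = 2.
  Consistency check: S_2/S_1 = 10·7 = 70 ≡ 4 = α_err ✓ (single-error assumption holds).
Step 4: error magnitude e = S_0/v_2 = S_0·∏_{j≠2}(α_2 − α_j) = 2·5 = 10 ≡ 10 (mod 11).
Step 5: correct position 2: c_2 = r_2 − e = 9 − 10 ≡ 10 (mod 11). Hence c = [2, 10, 0, 1, 6].
  Check: interpolating c through the α_i gives m(x) = 9 + 3·x (degree < 2) with m(α_i) = c_i for every i, so c is indeed a codeword.


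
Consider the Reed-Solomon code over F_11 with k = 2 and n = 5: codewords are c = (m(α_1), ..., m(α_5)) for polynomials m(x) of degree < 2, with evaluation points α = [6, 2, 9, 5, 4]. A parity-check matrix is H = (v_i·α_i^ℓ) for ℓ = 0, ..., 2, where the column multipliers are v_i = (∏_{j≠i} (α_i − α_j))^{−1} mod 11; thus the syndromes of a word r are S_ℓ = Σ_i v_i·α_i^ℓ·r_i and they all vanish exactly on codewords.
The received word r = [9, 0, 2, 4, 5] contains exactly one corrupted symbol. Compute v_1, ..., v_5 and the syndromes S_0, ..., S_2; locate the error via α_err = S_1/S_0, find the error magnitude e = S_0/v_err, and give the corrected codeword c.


S = (3, 1, 4), error at position 5, error magnitude e = 6, c = [9, 0, 2, 4, 10].

Step 1: column multipliers v_i = (∏_{j≠i}(α_i − α_j))^{−1} mod 11.
  i = 1 (α = 6): (6−2)(6−9)(6−5)(6−4) = 4·(−3)·1·2 = −24 ≡ 9, so v_1 = 9^{−1} = 5 (mod 11).
  i = 2 (α = 2): (2−6)(2−9)(2−5)(2−4) = (−4)·(−7)·(−3)·(−2) = 168 ≡ 3, so v_2 = 3^{−1} = 4 (mod 11).
  i = 3 (α = 9): (9−6)(9−2)(9−5)(9−4) = 3·7·4·5 = 420 ≡ 2, so v_3 = 2^{−1} = 6 (mod 11).
  i = 4 (α = 5): (5−6)(5−2)(5−9)(5−4) = (−1)·3·(−4)·1 = 12 ≡ 1, so v_4 = 1^{−1} = 1 (mod 11).
  i = 5 (α = 4): (4−6)(4−2)(4−9)(4−5) = (−2)·2·(−5)·(−1) = −20 ≡ 2, so v_5 = 2^{−1} = 6 (mod 11).
  v = [5, 4, 6, 1, 6].
Step 2: syndromes of r = [9, 0, 2, 4, 5] (all sums mod 11).
  S_0 = Σ v_i r_i = 5·9 + 4·0 + 6·2 + 1·4 + 6·5 = 91 ≡ 3.
  S_1 = Σ v_i α_i r_i = 5·6·9 + 4·2·0 + 6·9·2 + 1·5·4 + 6·4·5 = 518 ≡ 1.
  α_i^2 mod 11 = [3, 4, 4, 3, 5].
  S_2 = Σ v_i α_i^2 r_i = 5·3·9 + 4·4·0 + 6·4·2 + 1·3·4 + 6·5·5 = 345 ≡ 4.
  S = (3, 1, 4) ≠ 0, so r is not a codeword (an error is present).
Step 3: locate the error. For a single error e at position i, S_ℓ = v_i·e·α_i^ℓ, so α_err = S_1/S_0.
  S_0^{−1} = 3^{−1} = 4 (mod 11), so α_err = 1·4 = 4 ≡ 4 = α_5. Error position i = 5.
  Consistency check: S_2/S_1 = 4·1 = 4 ≡ 4 = α_err ✓ (single-error assumption holds).
Step 4: error magnitude e = S_0/v_5 = S_0·∏_{j≠5}(α_5 − α_j) = 3·2 = 6 ≡ 6 (mod 11).
Step 5: correct position 5: c_5 = r_5 − e = 5 − 6 ≡ 10 (mod 11). Hence c = [9, 0, 2, 4, 10].
  Check: interpolating c through the α_i gives m(x) = 1 + 5·x (degree < 2) with m(α_i) = c_i for every i, so c is indeed a codeword.


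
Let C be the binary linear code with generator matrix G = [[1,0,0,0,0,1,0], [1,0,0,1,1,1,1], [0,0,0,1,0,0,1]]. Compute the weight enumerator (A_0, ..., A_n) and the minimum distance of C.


Weight distribution: A_0 = 1, A_1 = 1, A_2 = 2, A_3 = 2, A_4 = 1, A_5 = 1. Minimum distance d = 1.

Enumerate all 2^3 = 8 messages m ∈ F_2^3.
For each, compute codeword c = mG in F_2^7, then tally its weight.
  m = 000 → c = 0000000, weight = 0.
  m = 100 → c = 1000010, weight = 2.
  m = 010 → c = 1001111, weight = 5.
  m = 110 → c = 0001101, weight = 3.
  m = 001 → c = 0001001, weight = 2.
  m = 101 → c = 1001011, weight = 4.
  m = 011 → c = 1000110, weight = 3.
  m = 111 → c = 0000100, weight = 1.
Tally weights:
  weight 0: 1 codewords.
  weight 1: 1 codewords.
  weight 2: 2 codewords.
  weight 3: 2 codewords.
  weight 4: 1 codewords.
  weight 5: 1 codewords.
Minimum distance d = smallest w > 0 with A_w > 0 = 1.
Sanity: Σ A_w = 8 = 2^3 = 8 ✓.


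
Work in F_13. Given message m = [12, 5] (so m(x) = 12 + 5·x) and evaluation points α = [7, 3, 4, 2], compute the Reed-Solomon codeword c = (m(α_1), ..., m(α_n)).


c = [8, 1, 6, 9]

Message polynomial: m(x) = 12 + 5·x (mod 13).
For each evaluation point α_i, compute m(α_i) mod 13:
  α_1 = 7: Horner steps 5 → 8, so m(7) = 8.
  α_2 = 3: Horner steps 5 → 1, so m(3) = 1.
  α_3 = 4: Horner steps 5 → 6, so m(4) = 6.
  α_4 = 2: Horner steps 5 → 9, so m(2) = 9.
Codeword c = [8, 1, 6, 9] ∈ F_13^4.


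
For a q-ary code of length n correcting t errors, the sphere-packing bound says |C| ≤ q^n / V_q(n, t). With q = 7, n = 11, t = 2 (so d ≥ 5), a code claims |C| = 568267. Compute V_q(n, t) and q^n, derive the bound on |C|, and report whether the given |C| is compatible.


V_q(n, t) = 2047, q^n = 1977326743, Hamming bound = 965963, |C| = 568267 ≤ bound (satisfied).

Step 1: Compute V_q(n, t) = Σ_{j=0}^2 C(n, j) (q−1)^j.
  j = 0: C(11,0)·(6)^0 = 1·1 = 1.
  j = 1: C(11,1)·(6)^1 = 11·6 = 66.
  j = 2: C(11,2)·(6)^2 = 55·36 = 1980.
  V_q(n, t) = 1 + 66 + 1980 = 2047.
Step 2: q^n = 7^11 = 1977326743.
Step 3: Hamming bound ⌊q^n / V_q(n,t)⌋ = ⌊1977326743/2047⌋ = 965963.
Step 4: Compare |C| = 568267 to 965963: satisfied.
The claimed |C| lies below the Hamming bound.


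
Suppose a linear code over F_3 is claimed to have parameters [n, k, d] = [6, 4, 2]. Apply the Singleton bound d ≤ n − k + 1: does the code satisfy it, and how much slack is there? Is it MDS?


Singleton RHS = n − k + 1 = 3, slack = 1, bound satisfied, not MDS.

Singleton bound: d ≤ n − k + 1.
Here n = 6, k = 4, so n − k + 1 = 3.
Given d = 2, check d ≤ 3: YES.
Slack = (n − k + 1) − d = 1.
The code is NOT MDS (slack = 1 > 0).
Description: the claimed parameters are [6, 4, 2]_3; such a code would be non-MDS.


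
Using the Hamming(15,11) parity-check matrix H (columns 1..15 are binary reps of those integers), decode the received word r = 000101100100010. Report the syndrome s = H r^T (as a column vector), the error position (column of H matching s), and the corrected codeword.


s = (0, 0, 0, 1)^T, error position = 1, corrected codeword c = 100101100100010

Compute s = H r^T mod 2 one row at a time:
  s_1 = 0 + 0 + 1 + 0 + 0 + 0 + 1 + 0 = 2 ≡ 0 (mod 2).
  s_2 = 1 + 0 + 1 + 1 + 0 + 0 + 1 + 0 = 4 ≡ 0 (mod 2).
  s_3 = 0 + 0 + 1 + 1 + 1 + 0 + 1 + 0 = 4 ≡ 0 (mod 2).
  s_4 = 0 + 0 + 0 + 1 + 0 + 0 + 0 + 0 = 1 ≡ 1 (mod 2).
s = (0, 0, 0, 1)^T — this equals column 1 of H (binary 0001), so error is at position 1.
Correct: flip bit 1 of r = 000101100100010 to get c = 100101100100010.


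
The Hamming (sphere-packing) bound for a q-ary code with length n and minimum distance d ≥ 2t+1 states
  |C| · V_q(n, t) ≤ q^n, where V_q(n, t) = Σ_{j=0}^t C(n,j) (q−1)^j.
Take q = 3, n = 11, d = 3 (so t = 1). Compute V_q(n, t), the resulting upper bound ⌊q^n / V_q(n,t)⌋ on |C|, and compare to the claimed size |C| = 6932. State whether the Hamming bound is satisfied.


V_q(n, t) = 23, q^n = 177147, Hamming bound = 7702, |C| = 6932 ≤ bound (satisfied).

Step 1: Compute V_q(n, t) = Σ_{j=0}^1 C(n, j) (q−1)^j.
  j = 0: C(11,0)·(2)^0 = 1·1 = 1.
  j = 1: C(11,1)·(2)^1 = 11·2 = 22.
  V_q(n, t) = 1 + 22 = 23.
Step 2: q^n = 3^11 = 177147.
Step 3: Hamming bound ⌊q^n / V_q(n,t)⌋ = ⌊177147/23⌋ = 7702.
Step 4: Compare |C| = 6932 to 7702: satisfied.
The claimed |C| lies below the Hamming bound.


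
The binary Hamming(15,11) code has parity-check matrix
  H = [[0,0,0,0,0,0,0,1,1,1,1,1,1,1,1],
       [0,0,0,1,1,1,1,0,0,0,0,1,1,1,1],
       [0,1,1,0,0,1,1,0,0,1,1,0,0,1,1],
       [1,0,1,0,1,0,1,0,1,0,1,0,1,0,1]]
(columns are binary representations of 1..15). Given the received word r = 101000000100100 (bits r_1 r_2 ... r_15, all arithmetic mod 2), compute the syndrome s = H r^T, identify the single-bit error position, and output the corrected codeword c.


s = (0, 1, 0, 1)^T, error position = 5, corrected codeword c = 101010000100100

Compute s = H r^T mod 2 one row at a time:
  s_1 = 0 + 0 + 1 + 0 + 0 + 1 + 0 + 0 = 2 ≡ 0 (mod 2).
  s_2 = 0 + 0 + 0 + 0 + 0 + 1 + 0 + 0 = 1 ≡ 1 (mod 2).
  s_3 = 0 + 1 + 0 + 0 + 1 + 0 + 0 + 0 = 2 ≡ 0 (mod 2).
  s_4 = 1 + 1 + 0 + 0 + 0 + 0 + 1 + 0 = 3 ≡ 1 (mod 2).
s = (0, 1, 0, 1)^T — this equals column 5 of H (binary 0101), so error is at position 5.
Correct: flip bit 5 of r = 101000000100100 to get c = 101010000100100.


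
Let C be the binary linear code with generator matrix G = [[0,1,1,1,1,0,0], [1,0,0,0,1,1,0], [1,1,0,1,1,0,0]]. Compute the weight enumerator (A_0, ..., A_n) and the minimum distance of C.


Weight distribution: A_0 = 1, A_2 = 1, A_3 = 3, A_4 = 2, A_5 = 1. Minimum distance d = 2.

Enumerate all 2^3 = 8 messages m ∈ F_2^3.
For each, compute codeword c = mG in F_2^7, then tally its weight.
  m = 000 → c = 0000000, weight = 0.
  m = 100 → c = 0111100, weight = 4.
  m = 010 → c = 1000110, weight = 3.
  m = 110 → c = 1111010, weight = 5.
  m = 001 → c = 1101100, weight = 4.
  m = 101 → c = 1010000, weight = 2.
  m = 011 → c = 0101010, weight = 3.
  m = 111 → c = 0010110, weight = 3.
Tally weights:
  weight 0: 1 codewords.
  weight 2: 1 codewords.
  weight 3: 3 codewords.
  weight 4: 2 codewords.
  weight 5: 1 codewords.
Minimum distance d = smallest w > 0 with A_w > 0 = 2.
Sanity: Σ A_w = 8 = 2^3 = 8 ✓.


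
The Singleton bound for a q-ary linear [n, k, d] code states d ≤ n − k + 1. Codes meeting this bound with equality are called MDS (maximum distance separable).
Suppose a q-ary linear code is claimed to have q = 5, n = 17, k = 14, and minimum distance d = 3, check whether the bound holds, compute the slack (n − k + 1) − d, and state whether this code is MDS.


Singleton RHS = n − k + 1 = 4, slack = 1, bound satisfied, not MDS.

Singleton bound: d ≤ n − k + 1.
Here n = 17, k = 14, so n − k + 1 = 4.
Given d = 3, check d ≤ 4: YES.
Slack = (n − k + 1) − d = 1.
The code is NOT MDS (slack = 1 > 0).
Description: the claimed parameters are [17, 14, 3]_5; such a code would be non-MDS.


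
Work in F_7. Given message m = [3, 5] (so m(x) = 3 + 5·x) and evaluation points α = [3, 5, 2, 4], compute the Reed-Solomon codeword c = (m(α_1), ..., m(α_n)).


c = [4, 0, 6, 2]

Message polynomial: m(x) = 3 + 5·x (mod 7).
For each evaluation point α_i, compute m(α_i) mod 7:
  α_1 = 3: Horner steps 5 → 4, so m(3) = 4.
  α_2 = 5: Horner steps 5 → 0, so m(5) = 0.
  α_3 = 2: Horner steps 5 → 6, so m(2) = 6.
  α_4 = 4: Horner steps 5 → 2, so m(4) = 2.
Codeword c = [4, 0, 6, 2] ∈ F_7^4.


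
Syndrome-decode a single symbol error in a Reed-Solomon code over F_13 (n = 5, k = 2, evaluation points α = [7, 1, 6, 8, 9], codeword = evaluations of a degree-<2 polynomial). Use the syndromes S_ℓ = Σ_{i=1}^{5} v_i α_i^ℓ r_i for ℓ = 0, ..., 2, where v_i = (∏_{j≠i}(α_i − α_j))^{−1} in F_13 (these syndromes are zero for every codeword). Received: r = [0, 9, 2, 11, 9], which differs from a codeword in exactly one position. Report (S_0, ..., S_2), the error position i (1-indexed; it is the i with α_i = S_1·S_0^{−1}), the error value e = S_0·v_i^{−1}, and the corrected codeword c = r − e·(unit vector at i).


S = (12, 12, 12), error at position 2, error magnitude e = 10, c = [0, 12, 2, 11, 9].

Step 1: column multipliers v_i = (∏_{j≠i}(α_i − α_j))^{−1} mod 13.
  i = 1 (α = 7): (7−1)(7−6)(7−8)(7−9) = 6·1·(−1)·(−2) = 12 ≡ 12, so v_1 = 12^{−1} = 12 (mod 13).
  i = 2 (α = 1): (1−7)(1−6)(1−8)(1−9) = (−6)·(−5)·(−7)·(−8) = 1680 ≡ 3, so v_2 = 3^{−1} = 9 (mod 13).
  i = 3 (α = 6): (6−7)(6−1)(6−8)(6−9) = (−1)·5·(−2)·(−3) = −30 ≡ 9, so v_3 = 9^{−1} = 3 (mod 13).
  i = 4 (α = 8): (8−7)(8−1)(8−6)(8−9) = 1·7·2·(−1) = −14 ≡ 12, so v_4 = 12^{−1} = 12 (mod 13).
  i = 5 (α = 9): (9−7)(9−1)(9−6)(9−8) = 2·8·3·1 = 48 ≡ 9, so v_5 = 9^{−1} = 3 (mod 13).
  v = [12, 9, 3, 12, 3].
Step 2: syndromes of r = [0, 9, 2, 11, 9] (all sums mod 13).
  S_0 = Σ v_i r_i = 12·0 + 9·9 + 3·2 + 12·11 + 3·9 = 246 ≡ 12.
  S_1 = Σ v_i α_i r_i = 12·7·0 + 9·1·9 + 3·6·2 + 12·8·11 + 3·9·9 = 1416 ≡ 12.
  α_i^2 mod 13 = [10, 1, 10, 12, 3].
  S_2 = Σ v_i α_i^2 r_i = 12·10·0 + 9·1·9 + 3·10·2 + 12·12·11 + 3·3·9 = 1806 ≡ 12.
  S = (12, 12, 12) ≠ 0, so r is not a codeword (an error is present).
Step 3: locate the error. For a single error e at position i, S_ℓ = v_i·e·α_i^ℓ, so α_err = S_1/S_0.
  S_0^{−1} = 12^{−1} = 12 (mod 13), so α_err = 12·12 = 144 ≡ 1 = α_2. Error position i = 2.
  Consistency check: S_2/S_1 = 12·12 = 144 ≡ 1 = α_err ✓ (single-error assumption holds).
Step 4: error magnitude e = S_0/v_2 = S_0·∏_{j≠2}(α_2 − α_j) = 12·3 = 36 ≡ 10 (mod 13).
Step 5: correct position 2: c_2 = r_2 − e = 9 − 10 ≡ 12 (mod 13). Hence c = [0, 12, 2, 11, 9].
  Check: interpolating c through the α_i gives m(x) = 1 + 11·x (degree < 2) with m(α_i) = c_i for every i, so c is indeed a codeword.


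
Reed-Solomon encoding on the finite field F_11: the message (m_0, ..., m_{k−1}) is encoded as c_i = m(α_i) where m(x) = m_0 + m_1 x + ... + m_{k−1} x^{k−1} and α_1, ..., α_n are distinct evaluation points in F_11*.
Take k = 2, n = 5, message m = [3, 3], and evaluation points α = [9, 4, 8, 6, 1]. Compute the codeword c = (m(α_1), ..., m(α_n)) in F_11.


c = [8, 4, 5, 10, 6]

Message polynomial: m(x) = 3 + 3·x (mod 11).
For each evaluation point α_i, compute m(α_i) mod 11:
  α_1 = 9: Horner steps 3 → 8, so m(9) = 8.
  α_2 = 4: Horner steps 3 → 4, so m(4) = 4.
  α_3 = 8: Horner steps 3 → 5, so m(8) = 5.
  α_4 = 6: Horner steps 3 → 10, so m(6) = 10.
  α_5 = 1: Horner steps 3 → 6, so m(1) = 6.
Codeword c = [8, 4, 5, 10, 6] ∈ F_11^5.


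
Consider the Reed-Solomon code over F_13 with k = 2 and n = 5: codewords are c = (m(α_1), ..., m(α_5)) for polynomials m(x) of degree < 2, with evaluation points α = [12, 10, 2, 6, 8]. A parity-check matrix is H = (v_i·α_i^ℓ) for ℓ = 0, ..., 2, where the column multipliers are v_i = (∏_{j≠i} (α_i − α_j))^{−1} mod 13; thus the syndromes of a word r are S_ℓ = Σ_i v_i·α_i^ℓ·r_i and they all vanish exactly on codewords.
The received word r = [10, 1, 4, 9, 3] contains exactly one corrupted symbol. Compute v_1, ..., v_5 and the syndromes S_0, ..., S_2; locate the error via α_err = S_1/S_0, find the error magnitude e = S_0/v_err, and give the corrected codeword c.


S = (10, 2, 3), error at position 5, error magnitude e = 11, c = [10, 1, 4, 9, 5].

Step 1: column multipliers v_i = (∏_{j≠i}(α_i − α_j))^{−1} mod 13.
  i = 1 (α = 12): (12−10)(12−2)(12−6)(12−8) = 2·10·6·4 = 480 ≡ 12, so v_1 = 12^{−1} = 12 (mod 13).
  i = 2 (α = 10): (10−12)(10−2)(10−6)(10−8) = (−2)·8·4·2 = −128 ≡ 2, so v_2 = 2^{−1} = 7 (mod 13).
  i = 3 (α = 2): (2−12)(2−10)(2−6)(2−8) = (−10)·(−8)·(−4)·(−6) = 1920 ≡ 9, so v_3 = 9^{−1} = 3 (mod 13).
  i = 4 (α = 6): (6−12)(6−10)(6−2)(6−8) = (−6)·(−4)·4·(−2) = −192 ≡ 3, so v_4 = 3^{−1} = 9 (mod 13).
  i = 5 (α = 8): (8−12)(8−10)(8−2)(8−6) = (−4)·(−2)·6·2 = 96 ≡ 5, so v_5 = 5^{−1} = 8 (mod 13).
  v = [12, 7, 3, 9, 8].
Step 2: syndromes of r = [10, 1, 4, 9, 3] (all sums mod 13).
  S_0 = Σ v_i r_i = 12·10 + 7·1 + 3·4 + 9·9 + 8·3 = 244 ≡ 10.
  S_1 = Σ v_i α_i r_i = 12·12·10 + 7·10·1 + 3·2·4 + 9·6·9 + 8·8·3 = 2212 ≡ 2.
  α_i^2 mod 13 = [1, 9, 4, 10, 12].
  S_2 = Σ v_i α_i^2 r_i = 12·1·10 + 7·9·1 + 3·4·4 + 9·10·9 + 8·12·3 = 1329 ≡ 3.
  S = (10, 2, 3) ≠ 0, so r is not a codeword (an error is present).
Step 3: locate the error. For a single error e at position i, S_ℓ = v_i·e·α_i^ℓ, so α_err = S_1/S_0.
  S_0^{−1} = 10^{−1} = 4 (mod 13), so α_err = 2·4 = 8 ≡ 8 = α_5. Error position i = 5.
  Consistency check: S_2/S_1 = 3·7 = 21 ≡ 8 = α_err ✓ (single-error assumption holds).
Step 4: error magnitude e = S_0/v_5 = S_0·∏_{j≠5}(α_5 − α_j) = 10·5 = 50 ≡ 11 (mod 13).
Step 5: correct position 5: c_5 = r_5 − e = 3 − 11 ≡ 5 (mod 13). Hence c = [10, 1, 4, 9, 5].
  Check: interpolating c through the α_i gives m(x) = 8 + 11·x (degree < 2) with m(α_i) = c_i for every i, so c is indeed a codeword.
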